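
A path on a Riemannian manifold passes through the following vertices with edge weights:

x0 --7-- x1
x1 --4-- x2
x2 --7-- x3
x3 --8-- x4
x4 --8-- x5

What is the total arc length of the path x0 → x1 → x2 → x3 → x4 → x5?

Arc length = 7 + 4 + 7 + 8 + 8 = 34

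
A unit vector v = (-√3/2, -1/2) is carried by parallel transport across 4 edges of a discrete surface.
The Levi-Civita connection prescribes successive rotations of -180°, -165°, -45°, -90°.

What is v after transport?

Total rotation: (-180°) + (-165°) + (-45°) + (-90°) = -480° ≡ -120° (mod 360°). Final vector: (0, 1)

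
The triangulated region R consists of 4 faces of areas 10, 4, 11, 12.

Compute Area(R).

10 + 4 + 11 + 12 = 37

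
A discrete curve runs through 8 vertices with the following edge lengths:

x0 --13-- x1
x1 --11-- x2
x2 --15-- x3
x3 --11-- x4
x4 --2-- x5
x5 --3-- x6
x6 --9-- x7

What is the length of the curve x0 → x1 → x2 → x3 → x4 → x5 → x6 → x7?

Arc length = 13 + 11 + 15 + 11 + 2 + 3 + 9 = 64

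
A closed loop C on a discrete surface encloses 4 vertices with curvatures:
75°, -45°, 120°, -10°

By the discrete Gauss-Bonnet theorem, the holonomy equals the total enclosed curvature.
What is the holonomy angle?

Holonomy = total enclosed curvature = 75° + (-45°) + 120° + (-10°) = 140°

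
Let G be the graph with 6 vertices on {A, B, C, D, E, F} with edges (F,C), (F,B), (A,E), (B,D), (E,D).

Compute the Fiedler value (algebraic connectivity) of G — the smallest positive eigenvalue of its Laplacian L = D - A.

Degrees: deg(A) = 1, deg(B) = 2, deg(C) = 1, deg(D) = 2, deg(E) = 2, deg(F) = 2.
L = D − A with rows/columns ordered (A, B, C, D, E, F):
  [ 1,  0,  0,  0, -1,  0]
  [ 0,  2,  0, -1,  0, -1]
  [ 0,  0,  1,  0,  0, -1]
  [ 0, -1,  0,  2, -1,  0]
  [-1,  0,  0, -1,  2,  0]
  [ 0, -1, -1,  0,  0,  2]
Characteristic polynomial: det(λI − L) = λ(λ² − 4λ + 1)(λ − 1)(λ − 2)(λ − 3).
Roots: λ = 0; (λ² − 4λ + 1) = 0 ⇒ λ = 2 ± √3 ≈ 0.2679, 3.7321; (λ − 1) = 0 ⇒ λ = 1; (λ − 2) = 0 ⇒ λ = 2; (λ − 3) = 0 ⇒ λ = 3.
(Check: the roots sum (with multiplicity) to 10, matching trace L = Σdeg = 2·5 = 10.)
Laplacian eigenvalues: [0.0, 0.2679, 1.0, 2.0, 3.0, 3.7321]. Algebraic connectivity (smallest non-zero eigenvalue) = 0.2679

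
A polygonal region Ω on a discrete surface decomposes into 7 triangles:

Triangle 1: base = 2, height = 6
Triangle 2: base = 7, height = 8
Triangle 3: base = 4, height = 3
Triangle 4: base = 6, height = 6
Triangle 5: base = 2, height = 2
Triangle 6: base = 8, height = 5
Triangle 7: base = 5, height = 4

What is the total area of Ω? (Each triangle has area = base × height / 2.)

(1/2)×2×6 + (1/2)×7×8 + (1/2)×4×3 + (1/2)×6×6 + (1/2)×2×2 + (1/2)×8×5 + (1/2)×5×4 = 90.0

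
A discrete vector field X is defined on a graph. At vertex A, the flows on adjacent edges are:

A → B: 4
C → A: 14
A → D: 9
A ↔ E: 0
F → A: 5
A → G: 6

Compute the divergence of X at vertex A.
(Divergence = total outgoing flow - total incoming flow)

Divergence = sum of outgoing flows = 4 + (-14) + 9 + 0 + (-5) + 6 = 0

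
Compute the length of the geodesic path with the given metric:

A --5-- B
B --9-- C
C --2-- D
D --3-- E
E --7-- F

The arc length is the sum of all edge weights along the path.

Arc length = 5 + 9 + 2 + 3 + 7 = 26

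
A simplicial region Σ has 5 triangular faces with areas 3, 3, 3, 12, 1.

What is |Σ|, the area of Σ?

3 + 3 + 3 + 12 + 1 = 22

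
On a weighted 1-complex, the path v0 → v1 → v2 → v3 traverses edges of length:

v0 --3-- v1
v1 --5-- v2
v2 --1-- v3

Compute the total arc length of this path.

Arc length = 3 + 5 + 1 = 9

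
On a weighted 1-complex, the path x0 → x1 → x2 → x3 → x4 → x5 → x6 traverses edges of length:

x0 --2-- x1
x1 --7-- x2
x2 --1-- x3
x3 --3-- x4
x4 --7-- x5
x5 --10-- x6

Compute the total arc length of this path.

Arc length = 2 + 7 + 1 + 3 + 7 + 10 = 30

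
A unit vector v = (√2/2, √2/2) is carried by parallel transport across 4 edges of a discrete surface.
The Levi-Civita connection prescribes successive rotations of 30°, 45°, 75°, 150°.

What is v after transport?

Total rotation: 30° + 45° + 75° + 150° = 300° ≡ -60° (mod 360°). Final vector: (0.9659, -0.2588)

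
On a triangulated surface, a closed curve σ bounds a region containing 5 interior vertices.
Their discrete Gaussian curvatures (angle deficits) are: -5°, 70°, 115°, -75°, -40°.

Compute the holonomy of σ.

Holonomy = total enclosed curvature = (-5°) + 70° + 115° + (-75°) + (-40°) = 65°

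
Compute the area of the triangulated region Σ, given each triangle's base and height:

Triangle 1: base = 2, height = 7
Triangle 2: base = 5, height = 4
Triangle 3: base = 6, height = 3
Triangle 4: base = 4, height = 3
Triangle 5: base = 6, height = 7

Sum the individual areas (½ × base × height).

(1/2)×2×7 + (1/2)×5×4 + (1/2)×6×3 + (1/2)×4×3 + (1/2)×6×7 = 53.0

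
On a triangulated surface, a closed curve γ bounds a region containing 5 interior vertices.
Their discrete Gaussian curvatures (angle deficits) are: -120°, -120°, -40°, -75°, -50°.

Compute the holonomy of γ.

Holonomy = total enclosed curvature = (-120°) + (-120°) + (-40°) + (-75°) + (-50°) = -405°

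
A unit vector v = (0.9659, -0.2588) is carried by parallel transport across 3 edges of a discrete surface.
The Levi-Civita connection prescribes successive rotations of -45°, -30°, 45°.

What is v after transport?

Total rotation: (-45°) + (-30°) + 45° = -30°. Final vector: (0.7071, -0.7071)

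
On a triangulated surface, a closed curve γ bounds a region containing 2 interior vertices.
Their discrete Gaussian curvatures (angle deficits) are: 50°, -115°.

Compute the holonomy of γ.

Holonomy = total enclosed curvature = 50° + (-115°) = -65°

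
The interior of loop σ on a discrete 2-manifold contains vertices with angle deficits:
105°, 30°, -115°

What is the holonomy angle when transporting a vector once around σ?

Holonomy = total enclosed curvature = 105° + 30° + (-115°) = 20°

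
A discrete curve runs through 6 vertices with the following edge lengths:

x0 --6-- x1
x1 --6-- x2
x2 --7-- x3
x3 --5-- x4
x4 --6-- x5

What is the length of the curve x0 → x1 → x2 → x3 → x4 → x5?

Arc length = 6 + 6 + 7 + 5 + 6 = 30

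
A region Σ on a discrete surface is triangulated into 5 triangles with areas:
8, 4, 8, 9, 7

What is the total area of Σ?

8 + 4 + 8 + 9 + 7 = 36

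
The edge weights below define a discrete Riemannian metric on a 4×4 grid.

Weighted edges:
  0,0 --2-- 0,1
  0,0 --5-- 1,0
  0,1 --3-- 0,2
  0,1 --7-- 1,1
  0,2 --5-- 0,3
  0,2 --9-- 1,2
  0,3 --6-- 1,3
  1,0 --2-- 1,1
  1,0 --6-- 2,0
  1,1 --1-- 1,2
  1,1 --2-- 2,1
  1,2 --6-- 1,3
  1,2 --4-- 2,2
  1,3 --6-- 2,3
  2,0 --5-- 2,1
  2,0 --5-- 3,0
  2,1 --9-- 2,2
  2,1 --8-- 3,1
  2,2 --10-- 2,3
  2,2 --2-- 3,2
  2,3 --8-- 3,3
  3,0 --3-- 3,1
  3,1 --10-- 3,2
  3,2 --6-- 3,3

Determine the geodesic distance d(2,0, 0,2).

Shortest path: 2,0 → 1,0 → 0,0 → 0,1 → 0,2, total weight = 16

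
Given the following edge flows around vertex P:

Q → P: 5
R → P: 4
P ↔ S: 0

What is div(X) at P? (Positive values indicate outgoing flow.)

Divergence = sum of outgoing flows = (-5) + (-4) + 0 = -9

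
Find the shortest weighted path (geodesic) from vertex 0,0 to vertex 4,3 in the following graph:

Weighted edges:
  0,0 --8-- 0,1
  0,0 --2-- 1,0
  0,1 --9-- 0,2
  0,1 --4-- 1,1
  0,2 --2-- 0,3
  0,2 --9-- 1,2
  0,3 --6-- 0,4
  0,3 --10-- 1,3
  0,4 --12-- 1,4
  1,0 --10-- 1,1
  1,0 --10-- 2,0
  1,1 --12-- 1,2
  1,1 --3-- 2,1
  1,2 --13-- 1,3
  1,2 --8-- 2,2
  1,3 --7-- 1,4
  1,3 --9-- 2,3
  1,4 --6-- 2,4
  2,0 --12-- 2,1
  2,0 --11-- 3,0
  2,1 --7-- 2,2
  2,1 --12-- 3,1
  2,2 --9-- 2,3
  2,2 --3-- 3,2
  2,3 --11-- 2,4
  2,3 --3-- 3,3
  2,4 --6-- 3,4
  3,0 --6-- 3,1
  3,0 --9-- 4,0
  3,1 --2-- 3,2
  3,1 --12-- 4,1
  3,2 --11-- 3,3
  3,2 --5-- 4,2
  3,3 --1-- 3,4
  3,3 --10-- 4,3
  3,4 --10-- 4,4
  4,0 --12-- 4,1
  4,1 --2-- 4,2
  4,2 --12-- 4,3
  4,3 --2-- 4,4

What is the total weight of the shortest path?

Shortest path: 0,0 → 1,0 → 1,1 → 2,1 → 2,2 → 3,2 → 4,2 → 4,3, total weight = 42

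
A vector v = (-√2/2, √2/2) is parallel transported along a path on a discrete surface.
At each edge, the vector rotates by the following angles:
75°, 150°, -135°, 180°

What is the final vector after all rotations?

Total rotation: 75° + 150° + (-135°) + 180° = 270° ≡ -90° (mod 360°). Final vector: (0.7071, 0.7071)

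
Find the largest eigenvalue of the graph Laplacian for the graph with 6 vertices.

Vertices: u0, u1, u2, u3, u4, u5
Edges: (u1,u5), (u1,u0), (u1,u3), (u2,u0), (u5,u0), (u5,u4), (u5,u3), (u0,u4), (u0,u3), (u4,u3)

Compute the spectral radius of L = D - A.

Degrees: deg(u0) = 5, deg(u1) = 3, deg(u2) = 1, deg(u3) = 4, deg(u4) = 3, deg(u5) = 4.
L = D − A with rows/columns ordered (u0, u1, u2, u3, u4, u5):
  [ 5, -1, -1, -1, -1, -1]
  [-1,  3,  0, -1,  0, -1]
  [-1,  0,  1,  0,  0,  0]
  [-1, -1,  0,  4, -1, -1]
  [-1,  0,  0, -1,  3, -1]
  [-1, -1,  0, -1, -1,  4]
Characteristic polynomial: det(λI − L) = λ(λ − 1)(λ − 3)(λ − 5)²(λ − 6).
Roots: λ = 0; (λ − 1) = 0 ⇒ λ = 1; (λ − 3) = 0 ⇒ λ = 3; (λ − 5) = 0 ⇒ λ = 5 (multiplicity 2); (λ − 6) = 0 ⇒ λ = 6.
(Check: the roots sum (with multiplicity) to 20, matching trace L = Σdeg = 2·10 = 20.)
Laplacian eigenvalues: [0.0, 1.0, 3.0, 5.0, 5.0, 6.0]. Largest eigenvalue (spectral radius) = 6.0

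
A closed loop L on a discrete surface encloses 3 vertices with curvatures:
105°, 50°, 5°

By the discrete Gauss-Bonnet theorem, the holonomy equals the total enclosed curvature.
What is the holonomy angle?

Holonomy = total enclosed curvature = 105° + 50° + 5° = 160°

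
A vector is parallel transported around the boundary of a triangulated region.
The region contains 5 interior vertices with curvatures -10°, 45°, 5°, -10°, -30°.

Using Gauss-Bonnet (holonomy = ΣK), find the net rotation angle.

Holonomy = total enclosed curvature = (-10°) + 45° + 5° + (-10°) + (-30°) = 0°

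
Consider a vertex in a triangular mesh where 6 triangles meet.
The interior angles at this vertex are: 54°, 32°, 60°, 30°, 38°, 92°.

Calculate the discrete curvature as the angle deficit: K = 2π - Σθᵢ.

Sum of angles = 306°. K = 360° - 306° = 54° = 3π/10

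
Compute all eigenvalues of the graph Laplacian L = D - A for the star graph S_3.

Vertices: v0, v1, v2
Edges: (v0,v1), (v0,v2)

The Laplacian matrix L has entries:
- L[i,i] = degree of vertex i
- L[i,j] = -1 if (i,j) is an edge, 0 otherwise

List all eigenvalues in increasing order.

The star S_3 is the complete bipartite graph K_{1,2} (one hub of degree 2, 2 leaves of degree 1). The Laplacian spectrum of K_{p,q} is 0, p (multiplicity q−1), q (multiplicity p−1), p+q. With p = 1, q = 2: 0 once, 1 with multiplicity 1, and 3 once. (Check: trace L = sum of degrees = 4 = 1·1 + 3.)
Laplacian eigenvalues (increasing order): [0.0, 1.0, 3.0]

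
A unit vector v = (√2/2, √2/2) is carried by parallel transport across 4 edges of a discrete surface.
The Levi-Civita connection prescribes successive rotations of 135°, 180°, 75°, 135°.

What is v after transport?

Total rotation: 135° + 180° + 75° + 135° = 525° ≡ 165° (mod 360°). Final vector: (-0.8660, -0.5000)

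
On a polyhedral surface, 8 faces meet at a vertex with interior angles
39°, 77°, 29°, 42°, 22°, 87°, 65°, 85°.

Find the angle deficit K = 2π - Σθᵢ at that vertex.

Sum of angles = 446°. K = 360° - 446° = -86° = -43π/90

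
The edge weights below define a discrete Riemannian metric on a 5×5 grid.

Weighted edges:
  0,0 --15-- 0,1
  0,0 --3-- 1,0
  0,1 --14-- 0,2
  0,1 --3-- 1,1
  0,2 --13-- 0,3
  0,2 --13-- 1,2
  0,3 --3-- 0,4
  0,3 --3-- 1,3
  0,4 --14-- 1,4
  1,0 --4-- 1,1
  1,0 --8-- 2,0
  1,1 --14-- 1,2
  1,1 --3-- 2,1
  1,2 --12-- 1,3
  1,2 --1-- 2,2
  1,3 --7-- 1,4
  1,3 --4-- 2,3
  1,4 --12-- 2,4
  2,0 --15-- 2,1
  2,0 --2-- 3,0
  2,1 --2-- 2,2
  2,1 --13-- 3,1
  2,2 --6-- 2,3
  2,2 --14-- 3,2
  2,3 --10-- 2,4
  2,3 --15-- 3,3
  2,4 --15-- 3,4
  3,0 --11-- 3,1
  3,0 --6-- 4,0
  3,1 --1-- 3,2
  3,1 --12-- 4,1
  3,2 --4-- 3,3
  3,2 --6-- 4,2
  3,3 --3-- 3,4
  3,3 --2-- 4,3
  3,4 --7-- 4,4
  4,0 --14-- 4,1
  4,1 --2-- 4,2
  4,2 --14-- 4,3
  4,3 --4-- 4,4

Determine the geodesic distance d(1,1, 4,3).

Shortest path: 1,1 → 2,1 → 3,1 → 3,2 → 3,3 → 4,3, total weight = 23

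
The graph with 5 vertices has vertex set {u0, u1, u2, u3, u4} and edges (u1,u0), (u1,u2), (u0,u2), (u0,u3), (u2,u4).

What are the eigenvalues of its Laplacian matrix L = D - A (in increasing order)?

Degrees: deg(u0) = 3, deg(u1) = 2, deg(u2) = 3, deg(u3) = 1, deg(u4) = 1.
L = D − A with rows/columns ordered (u0, u1, u2, u3, u4):
  [ 3, -1, -1, -1,  0]
  [-1,  2, -1,  0,  0]
  [-1, -1,  3,  0, -1]
  [-1,  0,  0,  1,  0]
  [ 0,  0, -1,  0,  1]
Characteristic polynomial: det(λI − L) = λ(λ² − 5λ + 3)(λ² − 5λ + 5).
Roots: λ = 0; (λ² − 5λ + 3) = 0 ⇒ λ = (5 ± √13)/2 ≈ 0.6972, 4.3028; (λ² − 5λ + 5) = 0 ⇒ λ = (5 ± √5)/2 ≈ 1.382, 3.618.
(Check: the roots sum (with multiplicity) to 10, matching trace L = Σdeg = 2·5 = 10.)
Laplacian eigenvalues (increasing order): [0.0, 0.6972, 1.382, 3.618, 4.3028]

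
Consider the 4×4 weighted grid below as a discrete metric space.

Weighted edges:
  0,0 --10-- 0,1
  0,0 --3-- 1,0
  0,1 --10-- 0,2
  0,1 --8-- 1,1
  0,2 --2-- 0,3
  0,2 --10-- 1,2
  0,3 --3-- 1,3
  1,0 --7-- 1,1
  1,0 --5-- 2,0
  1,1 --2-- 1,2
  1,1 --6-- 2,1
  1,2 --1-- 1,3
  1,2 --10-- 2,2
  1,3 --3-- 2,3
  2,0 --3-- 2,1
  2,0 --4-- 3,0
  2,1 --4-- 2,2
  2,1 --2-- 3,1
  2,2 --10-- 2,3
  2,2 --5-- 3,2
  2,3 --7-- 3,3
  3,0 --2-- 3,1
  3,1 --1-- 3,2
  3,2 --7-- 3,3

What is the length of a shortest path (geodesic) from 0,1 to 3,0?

Shortest path: 0,1 → 1,1 → 2,1 → 3,1 → 3,0, total weight = 18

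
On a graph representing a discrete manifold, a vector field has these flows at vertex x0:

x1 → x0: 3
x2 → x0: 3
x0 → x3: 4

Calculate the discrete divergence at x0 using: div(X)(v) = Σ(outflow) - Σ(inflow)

Divergence = sum of outgoing flows = (-3) + (-3) + 4 = -2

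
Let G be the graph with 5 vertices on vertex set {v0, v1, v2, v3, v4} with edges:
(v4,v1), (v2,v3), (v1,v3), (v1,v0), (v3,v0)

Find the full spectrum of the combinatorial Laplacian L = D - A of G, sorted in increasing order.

Degrees: deg(v0) = 2, deg(v1) = 3, deg(v2) = 1, deg(v3) = 3, deg(v4) = 1.
L = D − A with rows/columns ordered (v0, v1, v2, v3, v4):
  [ 2, -1,  0, -1,  0]
  [-1,  3,  0, -1, -1]
  [ 0,  0,  1, -1,  0]
  [-1, -1, -1,  3,  0]
  [ 0, -1,  0,  0,  1]
Characteristic polynomial: det(λI − L) = λ(λ² − 5λ + 3)(λ² − 5λ + 5).
Roots: λ = 0; (λ² − 5λ + 3) = 0 ⇒ λ = (5 ± √13)/2 ≈ 0.6972, 4.3028; (λ² − 5λ + 5) = 0 ⇒ λ = (5 ± √5)/2 ≈ 1.382, 3.618.
(Check: the roots sum (with multiplicity) to 10, matching trace L = Σdeg = 2·5 = 10.)
Laplacian eigenvalues (increasing order): [0.0, 0.6972, 1.382, 3.618, 4.3028]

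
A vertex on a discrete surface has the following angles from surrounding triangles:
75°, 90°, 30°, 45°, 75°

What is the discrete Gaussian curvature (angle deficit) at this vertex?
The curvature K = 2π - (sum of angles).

Sum of angles = 315°. K = 360° - 315° = 45°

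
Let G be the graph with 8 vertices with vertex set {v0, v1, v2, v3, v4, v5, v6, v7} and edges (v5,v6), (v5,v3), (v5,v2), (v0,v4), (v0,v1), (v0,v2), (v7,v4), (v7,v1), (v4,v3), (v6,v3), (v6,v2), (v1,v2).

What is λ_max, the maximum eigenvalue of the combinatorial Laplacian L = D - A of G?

Degrees: deg(v0) = 3, deg(v1) = 3, deg(v2) = 4, deg(v3) = 3, deg(v4) = 3, deg(v5) = 3, deg(v6) = 3, deg(v7) = 2.
L = D − A with rows/columns ordered (v0, v1, v2, v3, v4, v5, v6, v7):
  [ 3, -1, -1,  0, -1,  0,  0,  0]
  [-1,  3, -1,  0,  0,  0,  0, -1]
  [-1, -1,  4,  0,  0, -1, -1,  0]
  [ 0,  0,  0,  3, -1, -1, -1,  0]
  [-1,  0,  0, -1,  3,  0,  0, -1]
  [ 0,  0, -1, -1,  0,  3, -1,  0]
  [ 0,  0, -1, -1,  0, -1,  3,  0]
  [ 0, -1,  0,  0, -1,  0,  0,  2]
Characteristic polynomial: det(λI − L) = λ(λ − 1)(λ − 2)(λ² − 8λ + 14)(λ − 4)²(λ − 5).
Roots: λ = 0; (λ − 1) = 0 ⇒ λ = 1; (λ − 2) = 0 ⇒ λ = 2; (λ² − 8λ + 14) = 0 ⇒ λ = 4 ± √2 ≈ 2.5858, 5.4142; (λ − 4) = 0 ⇒ λ = 4 (multiplicity 2); (λ − 5) = 0 ⇒ λ = 5.
(Check: the roots sum (with multiplicity) to 24, matching trace L = Σdeg = 2·12 = 24.)
Laplacian eigenvalues: [0.0, 1.0, 2.0, 2.5858, 4.0, 4.0, 5.0, 5.4142]. Largest eigenvalue (spectral radius) = 5.4142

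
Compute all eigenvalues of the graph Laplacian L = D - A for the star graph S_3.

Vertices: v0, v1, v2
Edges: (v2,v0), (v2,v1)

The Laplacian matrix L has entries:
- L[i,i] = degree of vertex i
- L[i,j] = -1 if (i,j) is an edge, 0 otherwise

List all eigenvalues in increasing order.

The star S_3 is the complete bipartite graph K_{1,2} (one hub of degree 2, 2 leaves of degree 1). The Laplacian spectrum of K_{p,q} is 0, p (multiplicity q−1), q (multiplicity p−1), p+q. With p = 1, q = 2: 0 once, 1 with multiplicity 1, and 3 once. (Check: trace L = sum of degrees = 4 = 1·1 + 3.)
Laplacian eigenvalues (increasing order): [0.0, 1.0, 3.0]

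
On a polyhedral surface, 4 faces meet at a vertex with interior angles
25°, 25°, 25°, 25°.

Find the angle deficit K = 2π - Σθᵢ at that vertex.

Sum of angles = 100°. K = 360° - 100° = 260°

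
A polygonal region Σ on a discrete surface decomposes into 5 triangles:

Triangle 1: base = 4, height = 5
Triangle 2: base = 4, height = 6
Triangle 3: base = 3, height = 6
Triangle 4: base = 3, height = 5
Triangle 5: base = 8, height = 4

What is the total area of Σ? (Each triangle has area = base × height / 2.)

(1/2)×4×5 + (1/2)×4×6 + (1/2)×3×6 + (1/2)×3×5 + (1/2)×8×4 = 54.5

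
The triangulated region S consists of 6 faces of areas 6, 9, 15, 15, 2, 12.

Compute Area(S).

6 + 9 + 15 + 15 + 2 + 12 = 59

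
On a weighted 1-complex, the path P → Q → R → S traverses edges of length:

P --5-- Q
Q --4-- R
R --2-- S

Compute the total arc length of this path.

Arc length = 5 + 4 + 2 = 11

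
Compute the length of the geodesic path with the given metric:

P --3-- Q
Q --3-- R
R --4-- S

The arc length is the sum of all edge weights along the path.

Arc length = 3 + 3 + 4 = 10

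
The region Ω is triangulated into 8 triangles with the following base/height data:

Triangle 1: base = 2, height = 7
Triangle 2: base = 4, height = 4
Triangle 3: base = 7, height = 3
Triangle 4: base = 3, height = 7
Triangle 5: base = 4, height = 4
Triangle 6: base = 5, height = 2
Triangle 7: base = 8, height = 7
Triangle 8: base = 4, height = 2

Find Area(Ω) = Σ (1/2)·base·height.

(1/2)×2×7 + (1/2)×4×4 + (1/2)×7×3 + (1/2)×3×7 + (1/2)×4×4 + (1/2)×5×2 + (1/2)×8×7 + (1/2)×4×2 = 81.0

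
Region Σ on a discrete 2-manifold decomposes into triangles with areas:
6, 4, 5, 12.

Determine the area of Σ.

6 + 4 + 5 + 12 = 27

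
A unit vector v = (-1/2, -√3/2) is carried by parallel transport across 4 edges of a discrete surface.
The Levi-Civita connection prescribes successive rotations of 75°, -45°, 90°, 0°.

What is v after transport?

Total rotation: 75° + (-45°) + 90° + 0° = 120°. Final vector: (1, 0)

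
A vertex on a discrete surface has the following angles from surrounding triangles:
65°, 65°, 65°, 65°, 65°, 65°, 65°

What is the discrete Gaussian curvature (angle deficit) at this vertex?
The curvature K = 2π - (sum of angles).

Sum of angles = 455°. K = 360° - 455° = -95°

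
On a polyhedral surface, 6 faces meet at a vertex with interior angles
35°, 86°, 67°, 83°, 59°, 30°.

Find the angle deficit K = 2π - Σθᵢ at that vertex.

Sum of angles = 360°. K = 360° - 360° = 0° = 0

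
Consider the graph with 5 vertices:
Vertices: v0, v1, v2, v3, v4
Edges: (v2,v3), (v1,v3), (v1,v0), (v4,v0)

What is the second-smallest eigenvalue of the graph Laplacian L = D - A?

Degrees: deg(v0) = 2, deg(v1) = 2, deg(v2) = 1, deg(v3) = 2, deg(v4) = 1.
L = D − A with rows/columns ordered (v0, v1, v2, v3, v4):
  [ 2, -1,  0,  0, -1]
  [-1,  2,  0, -1,  0]
  [ 0,  0,  1, -1,  0]
  [ 0, -1, -1,  2,  0]
  [-1,  0,  0,  0,  1]
Characteristic polynomial: det(λI − L) = λ(λ² − 3λ + 1)(λ² − 5λ + 5).
Roots: λ = 0; (λ² − 3λ + 1) = 0 ⇒ λ = (3 ± √5)/2 ≈ 0.382, 2.618; (λ² − 5λ + 5) = 0 ⇒ λ = (5 ± √5)/2 ≈ 1.382, 3.618.
(Check: the roots sum (with multiplicity) to 8, matching trace L = Σdeg = 2·4 = 8.)
Laplacian eigenvalues: [0.0, 0.382, 1.382, 2.618, 3.618]. Algebraic connectivity (smallest non-zero eigenvalue) = 0.382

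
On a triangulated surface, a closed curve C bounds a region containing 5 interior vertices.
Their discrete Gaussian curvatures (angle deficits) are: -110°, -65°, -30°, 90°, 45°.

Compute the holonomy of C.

Holonomy = total enclosed curvature = (-110°) + (-65°) + (-30°) + 90° + 45° = -70°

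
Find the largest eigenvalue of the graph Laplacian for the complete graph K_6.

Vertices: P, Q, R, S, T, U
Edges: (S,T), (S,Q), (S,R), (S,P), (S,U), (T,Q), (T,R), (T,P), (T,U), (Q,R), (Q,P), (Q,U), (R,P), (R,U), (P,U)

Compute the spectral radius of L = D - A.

For the complete graph K_n, L = nI − J (J = all-ones matrix). J has eigenvalues n (once, eigenvector 𝟙) and 0 (multiplicity n−1), so L has eigenvalues 0 (once) and n (multiplicity n−1). Here n = 6: eigenvalue 0 once and 6 with multiplicity 5.
Laplacian eigenvalues: [0.0, 6.0, 6.0, 6.0, 6.0, 6.0]. Largest eigenvalue (spectral radius) = 6.0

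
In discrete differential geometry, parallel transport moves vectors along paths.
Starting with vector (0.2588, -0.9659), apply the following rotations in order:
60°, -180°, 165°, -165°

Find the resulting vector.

Total rotation: 60° + (-180°) + 165° + (-165°) = -120°. Final vector: (-0.9659, 0.2588)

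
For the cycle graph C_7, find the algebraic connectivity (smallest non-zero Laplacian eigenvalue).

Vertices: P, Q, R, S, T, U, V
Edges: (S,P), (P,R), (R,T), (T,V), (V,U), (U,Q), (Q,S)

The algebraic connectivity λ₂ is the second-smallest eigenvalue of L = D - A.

The cycle graph C_n has Laplacian eigenvalues λ_k = 2 − 2cos(2πk/n), k = 0, 1, …, n−1. Here n = 7:
k=0: 2 − 2cos(0) = 0.0; k=1: 2 − 2cos(2π/7) = 0.753; k=2: 2 − 2cos(4π/7) = 2.445; k=3: 2 − 2cos(6π/7) = 3.8019; k=4: 2 − 2cos(8π/7) = 3.8019; k=5: 2 − 2cos(10π/7) = 2.445; k=6: 2 − 2cos(12π/7) = 0.753.
Laplacian eigenvalues: [0.0, 0.753, 0.753, 2.445, 2.445, 3.8019, 3.8019]. Algebraic connectivity (smallest non-zero eigenvalue) = 0.753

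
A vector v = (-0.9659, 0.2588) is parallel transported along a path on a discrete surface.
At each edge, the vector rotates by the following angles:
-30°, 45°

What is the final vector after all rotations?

Total rotation: (-30°) + 45° = 15°. Final vector: (-1, 0)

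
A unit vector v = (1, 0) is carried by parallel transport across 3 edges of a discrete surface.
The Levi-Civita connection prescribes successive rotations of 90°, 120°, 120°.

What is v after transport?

Total rotation: 90° + 120° + 120° = 330° ≡ -30° (mod 360°). Final vector: (0.8660, -0.5000)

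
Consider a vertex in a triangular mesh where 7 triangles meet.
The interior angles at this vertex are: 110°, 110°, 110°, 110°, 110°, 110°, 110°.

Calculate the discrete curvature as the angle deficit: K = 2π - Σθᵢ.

Sum of angles = 770°. K = 360° - 770° = -410°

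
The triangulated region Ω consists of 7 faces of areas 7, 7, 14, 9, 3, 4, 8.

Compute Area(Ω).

7 + 7 + 14 + 9 + 3 + 4 + 8 = 52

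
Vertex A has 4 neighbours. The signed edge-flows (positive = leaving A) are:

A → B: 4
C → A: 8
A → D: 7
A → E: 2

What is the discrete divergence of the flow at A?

Divergence = sum of outgoing flows = 4 + (-8) + 7 + 2 = 5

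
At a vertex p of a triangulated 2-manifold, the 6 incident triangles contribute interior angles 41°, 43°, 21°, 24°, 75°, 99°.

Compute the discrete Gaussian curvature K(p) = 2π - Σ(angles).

Sum of angles = 303°. K = 360° - 303° = 57° = 19π/60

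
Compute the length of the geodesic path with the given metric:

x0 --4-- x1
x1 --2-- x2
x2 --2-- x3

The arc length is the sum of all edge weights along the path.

Arc length = 4 + 2 + 2 = 8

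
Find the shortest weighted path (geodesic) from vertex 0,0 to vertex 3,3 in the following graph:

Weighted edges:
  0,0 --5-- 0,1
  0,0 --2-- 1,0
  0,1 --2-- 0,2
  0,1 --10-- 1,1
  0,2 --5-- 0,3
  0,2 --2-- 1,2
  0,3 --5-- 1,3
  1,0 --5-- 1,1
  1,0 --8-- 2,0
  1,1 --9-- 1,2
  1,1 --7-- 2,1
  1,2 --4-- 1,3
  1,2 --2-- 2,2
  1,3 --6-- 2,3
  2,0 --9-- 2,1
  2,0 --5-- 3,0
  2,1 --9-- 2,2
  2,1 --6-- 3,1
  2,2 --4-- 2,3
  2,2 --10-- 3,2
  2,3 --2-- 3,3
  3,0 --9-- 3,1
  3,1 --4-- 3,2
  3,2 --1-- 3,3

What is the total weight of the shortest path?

Shortest path: 0,0 → 0,1 → 0,2 → 1,2 → 2,2 → 2,3 → 3,3, total weight = 17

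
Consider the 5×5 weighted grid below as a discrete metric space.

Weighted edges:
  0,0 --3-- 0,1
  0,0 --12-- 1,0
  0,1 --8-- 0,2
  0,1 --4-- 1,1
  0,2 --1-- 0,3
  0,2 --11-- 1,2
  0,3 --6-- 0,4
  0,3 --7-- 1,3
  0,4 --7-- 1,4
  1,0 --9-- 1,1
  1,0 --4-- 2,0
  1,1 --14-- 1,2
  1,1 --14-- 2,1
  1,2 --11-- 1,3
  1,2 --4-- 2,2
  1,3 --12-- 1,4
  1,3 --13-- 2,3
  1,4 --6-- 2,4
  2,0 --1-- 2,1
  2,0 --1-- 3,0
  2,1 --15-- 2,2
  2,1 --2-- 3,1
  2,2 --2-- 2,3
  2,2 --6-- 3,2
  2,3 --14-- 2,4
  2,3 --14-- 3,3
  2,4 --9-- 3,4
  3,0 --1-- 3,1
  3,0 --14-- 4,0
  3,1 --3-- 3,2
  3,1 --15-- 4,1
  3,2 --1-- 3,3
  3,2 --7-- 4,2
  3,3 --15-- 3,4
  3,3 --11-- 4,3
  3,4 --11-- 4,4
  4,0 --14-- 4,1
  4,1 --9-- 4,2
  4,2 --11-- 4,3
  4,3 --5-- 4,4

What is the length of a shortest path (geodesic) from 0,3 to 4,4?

Shortest path: 0,3 → 0,4 → 1,4 → 2,4 → 3,4 → 4,4, total weight = 39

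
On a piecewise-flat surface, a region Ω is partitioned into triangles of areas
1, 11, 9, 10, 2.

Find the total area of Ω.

1 + 11 + 9 + 10 + 2 = 33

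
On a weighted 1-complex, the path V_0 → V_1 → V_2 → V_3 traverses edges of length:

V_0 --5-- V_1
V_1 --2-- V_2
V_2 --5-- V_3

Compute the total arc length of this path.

Arc length = 5 + 2 + 5 = 12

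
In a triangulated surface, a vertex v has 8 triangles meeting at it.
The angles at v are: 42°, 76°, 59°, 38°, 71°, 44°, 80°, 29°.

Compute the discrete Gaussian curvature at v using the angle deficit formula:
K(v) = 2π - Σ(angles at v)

Sum of angles = 439°. K = 360° - 439° = -79° = -79π/180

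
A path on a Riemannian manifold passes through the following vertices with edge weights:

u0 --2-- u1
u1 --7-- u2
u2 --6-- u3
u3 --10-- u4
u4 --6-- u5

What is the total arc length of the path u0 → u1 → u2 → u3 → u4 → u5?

Arc length = 2 + 7 + 6 + 10 + 6 = 31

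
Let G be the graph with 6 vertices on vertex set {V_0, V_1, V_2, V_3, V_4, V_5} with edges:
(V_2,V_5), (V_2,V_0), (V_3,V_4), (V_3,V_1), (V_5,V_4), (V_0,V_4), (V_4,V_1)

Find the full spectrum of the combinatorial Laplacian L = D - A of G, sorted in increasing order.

Degrees: deg(V_0) = 2, deg(V_1) = 2, deg(V_2) = 2, deg(V_3) = 2, deg(V_4) = 4, deg(V_5) = 2.
L = D − A with rows/columns ordered (V_0, V_1, V_2, V_3, V_4, V_5):
  [ 2,  0, -1,  0, -1,  0]
  [ 0,  2,  0, -1, -1,  0]
  [-1,  0,  2,  0,  0, -1]
  [ 0, -1,  0,  2, -1,  0]
  [-1, -1,  0, -1,  4, -1]
  [ 0,  0, -1,  0, -1,  2]
Characteristic polynomial: det(λI − L) = λ(λ² − 6λ + 4)(λ − 2)(λ − 3)².
Roots: λ = 0; (λ² − 6λ + 4) = 0 ⇒ λ = 3 ± √5 ≈ 0.7639, 5.2361; (λ − 2) = 0 ⇒ λ = 2; (λ − 3) = 0 ⇒ λ = 3 (multiplicity 2).
(Check: the roots sum (with multiplicity) to 14, matching trace L = Σdeg = 2·7 = 14.)
Laplacian eigenvalues (increasing order): [0.0, 0.7639, 2.0, 3.0, 3.0, 5.2361]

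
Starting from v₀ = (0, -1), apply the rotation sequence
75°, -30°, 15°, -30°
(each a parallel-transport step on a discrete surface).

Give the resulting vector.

Total rotation: 75° + (-30°) + 15° + (-30°) = 30°. Final vector: (0.5000, -0.8660)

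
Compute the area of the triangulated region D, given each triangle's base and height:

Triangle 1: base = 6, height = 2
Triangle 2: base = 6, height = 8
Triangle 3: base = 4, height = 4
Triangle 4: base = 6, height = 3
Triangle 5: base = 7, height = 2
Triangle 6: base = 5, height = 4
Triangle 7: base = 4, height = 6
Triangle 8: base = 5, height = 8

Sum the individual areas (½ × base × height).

(1/2)×6×2 + (1/2)×6×8 + (1/2)×4×4 + (1/2)×6×3 + (1/2)×7×2 + (1/2)×5×4 + (1/2)×4×6 + (1/2)×5×8 = 96.0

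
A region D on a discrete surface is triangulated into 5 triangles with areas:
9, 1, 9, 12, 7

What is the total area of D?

9 + 1 + 9 + 12 + 7 = 38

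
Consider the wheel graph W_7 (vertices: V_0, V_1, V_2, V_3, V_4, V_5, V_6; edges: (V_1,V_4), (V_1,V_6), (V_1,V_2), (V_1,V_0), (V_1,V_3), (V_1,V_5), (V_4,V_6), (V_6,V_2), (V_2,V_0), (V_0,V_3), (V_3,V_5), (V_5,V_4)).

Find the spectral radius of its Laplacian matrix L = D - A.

The wheel W_7 is the join K_1 ∨ C_6 (a hub joined to every vertex of a cycle of length 6). For a join G ∨ H (G on p vertices, H on q vertices) the Laplacian spectrum is 0, p+q, the eigenvalues of L(G) other than one 0 each shifted by +q, and the eigenvalues of L(H) other than one 0 each shifted by +p. With G = K_1 (p = 1, nothing left after dropping its 0) and H = C_6 (q = 6, eigenvalues 2 − 2cos(2πk/6), k = 0, …, 5; drop k = 0), the spectrum of W_7 is 0, 7, and 1 + (2 − 2cos(2πk/6)) = 3 − 2cos(2πk/6) for k = 1, …, 5:
k=1: 3 − 2cos(π/3) = 2.0; k=2: 3 − 2cos(2π/3) = 4.0; k=3: 3 − 2cos(π) = 5.0; k=4: 3 − 2cos(4π/3) = 4.0; k=5: 3 − 2cos(5π/3) = 2.0.
Laplacian eigenvalues: [0.0, 2.0, 2.0, 4.0, 4.0, 5.0, 7.0]. Largest eigenvalue (spectral radius) = 7.0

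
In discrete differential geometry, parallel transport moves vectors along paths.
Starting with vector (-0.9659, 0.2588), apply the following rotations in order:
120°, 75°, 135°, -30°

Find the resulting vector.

Total rotation: 120° + 75° + 135° + (-30°) = 300° ≡ -60° (mod 360°). Final vector: (-0.2588, 0.9659)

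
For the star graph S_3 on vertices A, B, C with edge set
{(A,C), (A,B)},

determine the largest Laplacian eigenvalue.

The star S_3 is the complete bipartite graph K_{1,2} (one hub of degree 2, 2 leaves of degree 1). The Laplacian spectrum of K_{p,q} is 0, p (multiplicity q−1), q (multiplicity p−1), p+q. With p = 1, q = 2: 0 once, 1 with multiplicity 1, and 3 once. (Check: trace L = sum of degrees = 4 = 1·1 + 3.)
Laplacian eigenvalues: [0.0, 1.0, 3.0]. Largest eigenvalue (spectral radius) = 3.0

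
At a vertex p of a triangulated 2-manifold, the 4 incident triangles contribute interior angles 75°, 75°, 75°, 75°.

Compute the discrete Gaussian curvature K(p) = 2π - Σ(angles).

Sum of angles = 300°. K = 360° - 300° = 60°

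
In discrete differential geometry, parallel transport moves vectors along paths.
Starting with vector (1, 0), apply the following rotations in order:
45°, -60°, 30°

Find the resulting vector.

Total rotation: 45° + (-60°) + 30° = 15°. Final vector: (0.9659, 0.2588)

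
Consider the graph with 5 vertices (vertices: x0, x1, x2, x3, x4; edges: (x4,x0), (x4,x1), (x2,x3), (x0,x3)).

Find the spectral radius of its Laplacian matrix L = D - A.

Degrees: deg(x0) = 2, deg(x1) = 1, deg(x2) = 1, deg(x3) = 2, deg(x4) = 2.
L = D − A with rows/columns ordered (x0, x1, x2, x3, x4):
  [ 2,  0,  0, -1, -1]
  [ 0,  1,  0,  0, -1]
  [ 0,  0,  1, -1,  0]
  [-1,  0, -1,  2,  0]
  [-1, -1,  0,  0,  2]
Characteristic polynomial: det(λI − L) = λ(λ² − 3λ + 1)(λ² − 5λ + 5).
Roots: λ = 0; (λ² − 3λ + 1) = 0 ⇒ λ = (3 ± √5)/2 ≈ 0.382, 2.618; (λ² − 5λ + 5) = 0 ⇒ λ = (5 ± √5)/2 ≈ 1.382, 3.618.
(Check: the roots sum (with multiplicity) to 8, matching trace L = Σdeg = 2·4 = 8.)
Laplacian eigenvalues: [0.0, 0.382, 1.382, 2.618, 3.618]. Largest eigenvalue (spectral radius) = 3.618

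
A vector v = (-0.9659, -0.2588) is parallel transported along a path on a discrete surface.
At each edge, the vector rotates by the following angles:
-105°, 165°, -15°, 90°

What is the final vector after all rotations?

Total rotation: (-105°) + 165° + (-15°) + 90° = 135°. Final vector: (0.8660, -0.5000)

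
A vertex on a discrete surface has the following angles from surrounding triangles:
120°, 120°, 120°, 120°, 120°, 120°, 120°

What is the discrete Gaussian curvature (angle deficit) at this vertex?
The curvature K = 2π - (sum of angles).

Sum of angles = 840°. K = 360° - 840° = -480°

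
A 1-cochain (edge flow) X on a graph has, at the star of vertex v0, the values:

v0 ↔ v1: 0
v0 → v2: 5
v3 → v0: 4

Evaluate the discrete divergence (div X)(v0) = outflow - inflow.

Divergence = sum of outgoing flows = 0 + 5 + (-4) = 1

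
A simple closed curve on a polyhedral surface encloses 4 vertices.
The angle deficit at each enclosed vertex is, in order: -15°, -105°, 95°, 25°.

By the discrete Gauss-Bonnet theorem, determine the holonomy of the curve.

Holonomy = total enclosed curvature = (-15°) + (-105°) + 95° + 25° = 0°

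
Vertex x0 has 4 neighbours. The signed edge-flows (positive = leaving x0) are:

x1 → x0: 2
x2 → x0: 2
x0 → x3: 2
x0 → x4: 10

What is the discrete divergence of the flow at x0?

Divergence = sum of outgoing flows = (-2) + (-2) + 2 + 10 = 8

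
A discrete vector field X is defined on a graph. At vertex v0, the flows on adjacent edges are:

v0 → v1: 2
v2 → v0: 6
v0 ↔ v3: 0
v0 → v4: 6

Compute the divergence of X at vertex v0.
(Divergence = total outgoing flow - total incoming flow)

Divergence = sum of outgoing flows = 2 + (-6) + 0 + 6 = 2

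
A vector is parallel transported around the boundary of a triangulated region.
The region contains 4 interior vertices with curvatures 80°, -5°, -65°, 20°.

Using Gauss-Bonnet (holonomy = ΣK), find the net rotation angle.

Holonomy = total enclosed curvature = 80° + (-5°) + (-65°) + 20° = 30°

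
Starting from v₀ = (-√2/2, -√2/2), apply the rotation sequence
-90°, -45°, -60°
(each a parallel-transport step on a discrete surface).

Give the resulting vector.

Total rotation: (-90°) + (-45°) + (-60°) = -195° ≡ 165° (mod 360°). Final vector: (0.8660, 0.5000)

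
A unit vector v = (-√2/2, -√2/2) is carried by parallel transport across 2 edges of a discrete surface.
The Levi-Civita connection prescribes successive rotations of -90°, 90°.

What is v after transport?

Total rotation: (-90°) + 90° = 0°. Final vector: (-0.7071, -0.7071)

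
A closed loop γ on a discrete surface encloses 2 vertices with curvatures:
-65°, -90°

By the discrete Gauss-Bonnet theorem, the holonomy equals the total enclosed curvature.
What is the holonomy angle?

Holonomy = total enclosed curvature = (-65°) + (-90°) = -155°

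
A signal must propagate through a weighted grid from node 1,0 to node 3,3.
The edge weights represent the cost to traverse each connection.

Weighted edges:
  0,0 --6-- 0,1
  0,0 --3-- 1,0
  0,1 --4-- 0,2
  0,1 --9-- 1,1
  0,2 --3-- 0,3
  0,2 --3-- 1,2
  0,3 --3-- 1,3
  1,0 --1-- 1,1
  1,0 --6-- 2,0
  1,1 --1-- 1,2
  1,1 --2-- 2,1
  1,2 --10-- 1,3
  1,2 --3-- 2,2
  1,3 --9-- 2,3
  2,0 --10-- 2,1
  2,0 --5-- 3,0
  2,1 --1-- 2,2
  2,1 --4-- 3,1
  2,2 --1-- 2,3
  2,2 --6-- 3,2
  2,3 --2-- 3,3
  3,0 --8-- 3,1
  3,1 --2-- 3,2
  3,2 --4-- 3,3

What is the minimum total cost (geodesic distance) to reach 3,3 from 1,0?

Shortest path: 1,0 → 1,1 → 2,1 → 2,2 → 2,3 → 3,3, total weight = 7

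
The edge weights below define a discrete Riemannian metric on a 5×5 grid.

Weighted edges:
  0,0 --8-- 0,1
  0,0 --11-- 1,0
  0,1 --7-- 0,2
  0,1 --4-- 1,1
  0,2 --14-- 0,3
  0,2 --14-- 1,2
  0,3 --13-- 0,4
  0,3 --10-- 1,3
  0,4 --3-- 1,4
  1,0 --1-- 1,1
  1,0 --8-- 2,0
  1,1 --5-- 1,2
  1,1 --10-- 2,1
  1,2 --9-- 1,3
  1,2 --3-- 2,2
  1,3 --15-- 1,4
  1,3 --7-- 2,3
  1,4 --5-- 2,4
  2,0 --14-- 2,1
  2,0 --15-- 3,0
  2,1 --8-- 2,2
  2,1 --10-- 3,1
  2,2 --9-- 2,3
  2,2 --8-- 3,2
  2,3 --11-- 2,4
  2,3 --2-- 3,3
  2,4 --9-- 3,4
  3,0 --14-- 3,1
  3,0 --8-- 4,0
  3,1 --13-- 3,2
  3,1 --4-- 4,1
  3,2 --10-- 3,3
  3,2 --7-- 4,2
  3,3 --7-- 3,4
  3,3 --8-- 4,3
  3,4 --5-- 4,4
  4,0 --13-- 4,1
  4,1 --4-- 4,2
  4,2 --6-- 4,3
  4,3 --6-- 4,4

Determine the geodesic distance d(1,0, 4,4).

Shortest path: 1,0 → 1,1 → 1,2 → 2,2 → 2,3 → 3,3 → 3,4 → 4,4, total weight = 32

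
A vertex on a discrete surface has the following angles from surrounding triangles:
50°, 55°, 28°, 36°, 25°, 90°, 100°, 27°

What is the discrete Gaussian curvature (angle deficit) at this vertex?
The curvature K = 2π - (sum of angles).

Sum of angles = 411°. K = 360° - 411° = -51° = -17π/60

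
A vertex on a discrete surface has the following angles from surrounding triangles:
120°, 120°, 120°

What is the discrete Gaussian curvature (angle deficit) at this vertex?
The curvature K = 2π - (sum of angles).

Sum of angles = 360°. K = 360° - 360° = 0°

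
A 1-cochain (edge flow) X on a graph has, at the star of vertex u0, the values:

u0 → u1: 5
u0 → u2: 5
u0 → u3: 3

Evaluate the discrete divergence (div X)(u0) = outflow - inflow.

Divergence = sum of outgoing flows = 5 + 5 + 3 = 13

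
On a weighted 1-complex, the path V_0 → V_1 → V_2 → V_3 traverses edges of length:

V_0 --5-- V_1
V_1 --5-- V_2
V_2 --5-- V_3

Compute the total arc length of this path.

Arc length = 5 + 5 + 5 = 15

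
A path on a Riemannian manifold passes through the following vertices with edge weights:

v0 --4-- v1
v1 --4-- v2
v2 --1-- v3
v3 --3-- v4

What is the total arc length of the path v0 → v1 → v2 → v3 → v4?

Arc length = 4 + 4 + 1 + 3 = 12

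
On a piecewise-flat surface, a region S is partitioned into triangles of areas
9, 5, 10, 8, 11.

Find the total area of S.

9 + 5 + 10 + 8 + 11 = 43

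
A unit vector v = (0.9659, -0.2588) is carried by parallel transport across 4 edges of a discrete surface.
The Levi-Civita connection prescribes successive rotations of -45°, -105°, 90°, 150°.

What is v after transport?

Total rotation: (-45°) + (-105°) + 90° + 150° = 90°. Final vector: (0.2588, 0.9659)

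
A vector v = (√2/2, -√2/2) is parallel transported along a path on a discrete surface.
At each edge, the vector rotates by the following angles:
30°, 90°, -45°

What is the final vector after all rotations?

Total rotation: 30° + 90° + (-45°) = 75°. Final vector: (0.8660, 0.5000)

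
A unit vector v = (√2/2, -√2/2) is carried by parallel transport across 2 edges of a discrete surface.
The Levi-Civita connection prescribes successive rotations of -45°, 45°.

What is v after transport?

Total rotation: (-45°) + 45° = 0°. Final vector: (0.7071, -0.7071)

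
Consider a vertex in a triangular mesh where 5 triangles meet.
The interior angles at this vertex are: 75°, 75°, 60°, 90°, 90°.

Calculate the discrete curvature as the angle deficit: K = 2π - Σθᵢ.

Sum of angles = 390°. K = 360° - 390° = -30° = -π/6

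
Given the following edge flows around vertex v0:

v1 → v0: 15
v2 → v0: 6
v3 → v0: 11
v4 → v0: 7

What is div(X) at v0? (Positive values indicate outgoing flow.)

Divergence = sum of outgoing flows = (-15) + (-6) + (-11) + (-7) = -39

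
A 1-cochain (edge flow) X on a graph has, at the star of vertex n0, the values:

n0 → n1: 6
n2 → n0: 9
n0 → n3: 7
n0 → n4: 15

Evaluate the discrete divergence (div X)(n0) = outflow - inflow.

Divergence = sum of outgoing flows = 6 + (-9) + 7 + 15 = 19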